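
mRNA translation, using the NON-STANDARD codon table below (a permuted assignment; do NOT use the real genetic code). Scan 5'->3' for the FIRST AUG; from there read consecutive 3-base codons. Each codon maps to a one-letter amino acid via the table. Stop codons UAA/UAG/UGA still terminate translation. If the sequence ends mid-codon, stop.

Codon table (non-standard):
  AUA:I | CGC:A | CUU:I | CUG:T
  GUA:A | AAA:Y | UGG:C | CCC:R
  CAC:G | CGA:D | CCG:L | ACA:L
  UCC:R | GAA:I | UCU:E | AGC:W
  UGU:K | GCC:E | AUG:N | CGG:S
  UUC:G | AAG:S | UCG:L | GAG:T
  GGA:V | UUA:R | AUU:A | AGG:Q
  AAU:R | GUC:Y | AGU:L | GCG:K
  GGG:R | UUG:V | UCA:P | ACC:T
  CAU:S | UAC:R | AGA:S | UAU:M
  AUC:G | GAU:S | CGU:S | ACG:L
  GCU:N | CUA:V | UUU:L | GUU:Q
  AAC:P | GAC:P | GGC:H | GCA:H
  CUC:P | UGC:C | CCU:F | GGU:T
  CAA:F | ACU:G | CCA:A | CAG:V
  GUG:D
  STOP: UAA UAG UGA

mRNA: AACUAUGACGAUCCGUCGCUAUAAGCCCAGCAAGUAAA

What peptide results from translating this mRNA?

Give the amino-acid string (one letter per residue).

Answer: NLGSAMSRWS

Derivation:
start AUG at pos 4
pos 4: AUG -> N; peptide=N
pos 7: ACG -> L; peptide=NL
pos 10: AUC -> G; peptide=NLG
pos 13: CGU -> S; peptide=NLGS
pos 16: CGC -> A; peptide=NLGSA
pos 19: UAU -> M; peptide=NLGSAM
pos 22: AAG -> S; peptide=NLGSAMS
pos 25: CCC -> R; peptide=NLGSAMSR
pos 28: AGC -> W; peptide=NLGSAMSRW
pos 31: AAG -> S; peptide=NLGSAMSRWS
pos 34: UAA -> STOP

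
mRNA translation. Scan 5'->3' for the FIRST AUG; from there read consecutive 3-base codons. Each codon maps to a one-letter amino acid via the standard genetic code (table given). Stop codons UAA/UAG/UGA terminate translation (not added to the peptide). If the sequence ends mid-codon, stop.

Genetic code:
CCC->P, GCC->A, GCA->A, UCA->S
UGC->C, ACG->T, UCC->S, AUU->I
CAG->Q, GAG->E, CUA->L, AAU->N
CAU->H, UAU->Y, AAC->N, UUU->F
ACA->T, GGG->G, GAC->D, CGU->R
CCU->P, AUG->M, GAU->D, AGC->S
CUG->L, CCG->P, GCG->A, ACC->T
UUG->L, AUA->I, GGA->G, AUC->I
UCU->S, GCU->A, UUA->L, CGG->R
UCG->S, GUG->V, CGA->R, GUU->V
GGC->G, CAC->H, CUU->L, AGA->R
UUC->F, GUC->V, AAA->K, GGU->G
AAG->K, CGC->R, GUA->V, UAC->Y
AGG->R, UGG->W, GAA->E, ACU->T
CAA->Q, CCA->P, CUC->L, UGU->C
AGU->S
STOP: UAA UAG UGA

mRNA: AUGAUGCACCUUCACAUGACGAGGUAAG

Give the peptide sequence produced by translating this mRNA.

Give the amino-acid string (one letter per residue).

start AUG at pos 0
pos 0: AUG -> M; peptide=M
pos 3: AUG -> M; peptide=MM
pos 6: CAC -> H; peptide=MMH
pos 9: CUU -> L; peptide=MMHL
pos 12: CAC -> H; peptide=MMHLH
pos 15: AUG -> M; peptide=MMHLHM
pos 18: ACG -> T; peptide=MMHLHMT
pos 21: AGG -> R; peptide=MMHLHMTR
pos 24: UAA -> STOP

Answer: MMHLHMTR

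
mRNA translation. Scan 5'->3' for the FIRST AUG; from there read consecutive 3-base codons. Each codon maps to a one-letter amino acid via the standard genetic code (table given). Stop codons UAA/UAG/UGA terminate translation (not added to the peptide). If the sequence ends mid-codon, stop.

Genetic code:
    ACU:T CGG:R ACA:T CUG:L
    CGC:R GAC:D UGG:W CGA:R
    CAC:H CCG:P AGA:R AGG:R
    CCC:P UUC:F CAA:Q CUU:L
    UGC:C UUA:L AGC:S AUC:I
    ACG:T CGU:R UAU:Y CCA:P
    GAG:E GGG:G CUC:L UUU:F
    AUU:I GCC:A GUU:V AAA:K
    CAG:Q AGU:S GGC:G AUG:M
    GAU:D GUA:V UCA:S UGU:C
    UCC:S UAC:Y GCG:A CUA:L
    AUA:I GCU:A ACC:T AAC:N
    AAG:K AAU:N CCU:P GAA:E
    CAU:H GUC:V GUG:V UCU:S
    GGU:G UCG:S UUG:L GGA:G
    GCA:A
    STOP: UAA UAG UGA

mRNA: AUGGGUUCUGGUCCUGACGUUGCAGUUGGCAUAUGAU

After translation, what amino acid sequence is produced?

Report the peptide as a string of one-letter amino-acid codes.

Answer: MGSGPDVAVGI

Derivation:
start AUG at pos 0
pos 0: AUG -> M; peptide=M
pos 3: GGU -> G; peptide=MG
pos 6: UCU -> S; peptide=MGS
pos 9: GGU -> G; peptide=MGSG
pos 12: CCU -> P; peptide=MGSGP
pos 15: GAC -> D; peptide=MGSGPD
pos 18: GUU -> V; peptide=MGSGPDV
pos 21: GCA -> A; peptide=MGSGPDVA
pos 24: GUU -> V; peptide=MGSGPDVAV
pos 27: GGC -> G; peptide=MGSGPDVAVG
pos 30: AUA -> I; peptide=MGSGPDVAVGI
pos 33: UGA -> STOP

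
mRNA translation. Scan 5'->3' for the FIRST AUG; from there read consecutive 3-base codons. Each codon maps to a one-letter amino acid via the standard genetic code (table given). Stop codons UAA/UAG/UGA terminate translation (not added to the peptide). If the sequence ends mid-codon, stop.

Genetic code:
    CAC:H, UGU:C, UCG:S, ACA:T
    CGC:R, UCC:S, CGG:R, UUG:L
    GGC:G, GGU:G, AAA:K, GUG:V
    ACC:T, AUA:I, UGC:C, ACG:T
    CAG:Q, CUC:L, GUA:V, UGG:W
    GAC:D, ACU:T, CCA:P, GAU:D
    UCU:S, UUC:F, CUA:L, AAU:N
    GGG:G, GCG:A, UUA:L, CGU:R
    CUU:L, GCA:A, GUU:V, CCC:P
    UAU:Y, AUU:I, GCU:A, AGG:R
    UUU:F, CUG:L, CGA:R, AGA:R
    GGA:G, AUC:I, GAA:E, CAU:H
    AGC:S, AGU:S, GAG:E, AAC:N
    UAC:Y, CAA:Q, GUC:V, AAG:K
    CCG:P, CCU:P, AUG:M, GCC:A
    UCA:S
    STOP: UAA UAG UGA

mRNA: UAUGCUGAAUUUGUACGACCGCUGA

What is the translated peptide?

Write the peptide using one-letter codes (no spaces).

start AUG at pos 1
pos 1: AUG -> M; peptide=M
pos 4: CUG -> L; peptide=ML
pos 7: AAU -> N; peptide=MLN
pos 10: UUG -> L; peptide=MLNL
pos 13: UAC -> Y; peptide=MLNLY
pos 16: GAC -> D; peptide=MLNLYD
pos 19: CGC -> R; peptide=MLNLYDR
pos 22: UGA -> STOP

Answer: MLNLYDR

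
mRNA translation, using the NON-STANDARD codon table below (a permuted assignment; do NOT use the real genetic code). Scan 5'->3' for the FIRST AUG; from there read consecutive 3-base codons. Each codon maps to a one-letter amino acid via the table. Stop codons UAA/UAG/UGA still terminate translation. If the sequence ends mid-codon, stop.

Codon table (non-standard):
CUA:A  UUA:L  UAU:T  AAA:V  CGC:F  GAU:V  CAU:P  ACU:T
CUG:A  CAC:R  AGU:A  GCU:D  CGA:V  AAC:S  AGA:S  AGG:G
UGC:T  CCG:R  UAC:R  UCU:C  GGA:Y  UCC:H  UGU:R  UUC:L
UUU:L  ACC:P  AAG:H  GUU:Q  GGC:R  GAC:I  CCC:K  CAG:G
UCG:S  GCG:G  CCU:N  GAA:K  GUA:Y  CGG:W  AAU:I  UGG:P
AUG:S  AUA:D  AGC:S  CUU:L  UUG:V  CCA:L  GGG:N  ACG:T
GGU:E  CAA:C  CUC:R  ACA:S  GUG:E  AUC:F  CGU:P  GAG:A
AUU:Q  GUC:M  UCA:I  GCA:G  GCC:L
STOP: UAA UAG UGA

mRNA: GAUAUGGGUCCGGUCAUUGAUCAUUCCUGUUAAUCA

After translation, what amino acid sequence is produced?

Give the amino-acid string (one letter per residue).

Answer: SERMQVPHR

Derivation:
start AUG at pos 3
pos 3: AUG -> S; peptide=S
pos 6: GGU -> E; peptide=SE
pos 9: CCG -> R; peptide=SER
pos 12: GUC -> M; peptide=SERM
pos 15: AUU -> Q; peptide=SERMQ
pos 18: GAU -> V; peptide=SERMQV
pos 21: CAU -> P; peptide=SERMQVP
pos 24: UCC -> H; peptide=SERMQVPH
pos 27: UGU -> R; peptide=SERMQVPHR
pos 30: UAA -> STOP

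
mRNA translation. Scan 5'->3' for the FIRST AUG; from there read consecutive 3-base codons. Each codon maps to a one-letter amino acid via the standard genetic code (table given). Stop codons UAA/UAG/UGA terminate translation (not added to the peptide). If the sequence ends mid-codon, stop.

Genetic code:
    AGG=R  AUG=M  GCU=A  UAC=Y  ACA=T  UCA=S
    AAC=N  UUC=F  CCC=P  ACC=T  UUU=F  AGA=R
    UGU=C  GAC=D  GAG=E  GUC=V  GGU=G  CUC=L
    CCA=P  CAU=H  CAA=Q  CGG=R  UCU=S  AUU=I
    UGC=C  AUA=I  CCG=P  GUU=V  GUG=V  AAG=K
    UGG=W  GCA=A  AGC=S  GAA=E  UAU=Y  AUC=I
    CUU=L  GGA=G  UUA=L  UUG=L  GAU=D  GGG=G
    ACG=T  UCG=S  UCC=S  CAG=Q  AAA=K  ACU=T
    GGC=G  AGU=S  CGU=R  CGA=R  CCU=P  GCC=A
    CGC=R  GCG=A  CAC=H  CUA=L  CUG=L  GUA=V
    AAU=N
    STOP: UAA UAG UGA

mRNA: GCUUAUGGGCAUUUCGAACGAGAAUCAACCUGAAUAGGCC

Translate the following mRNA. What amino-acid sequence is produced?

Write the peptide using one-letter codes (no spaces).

start AUG at pos 4
pos 4: AUG -> M; peptide=M
pos 7: GGC -> G; peptide=MG
pos 10: AUU -> I; peptide=MGI
pos 13: UCG -> S; peptide=MGIS
pos 16: AAC -> N; peptide=MGISN
pos 19: GAG -> E; peptide=MGISNE
pos 22: AAU -> N; peptide=MGISNEN
pos 25: CAA -> Q; peptide=MGISNENQ
pos 28: CCU -> P; peptide=MGISNENQP
pos 31: GAA -> E; peptide=MGISNENQPE
pos 34: UAG -> STOP

Answer: MGISNENQPE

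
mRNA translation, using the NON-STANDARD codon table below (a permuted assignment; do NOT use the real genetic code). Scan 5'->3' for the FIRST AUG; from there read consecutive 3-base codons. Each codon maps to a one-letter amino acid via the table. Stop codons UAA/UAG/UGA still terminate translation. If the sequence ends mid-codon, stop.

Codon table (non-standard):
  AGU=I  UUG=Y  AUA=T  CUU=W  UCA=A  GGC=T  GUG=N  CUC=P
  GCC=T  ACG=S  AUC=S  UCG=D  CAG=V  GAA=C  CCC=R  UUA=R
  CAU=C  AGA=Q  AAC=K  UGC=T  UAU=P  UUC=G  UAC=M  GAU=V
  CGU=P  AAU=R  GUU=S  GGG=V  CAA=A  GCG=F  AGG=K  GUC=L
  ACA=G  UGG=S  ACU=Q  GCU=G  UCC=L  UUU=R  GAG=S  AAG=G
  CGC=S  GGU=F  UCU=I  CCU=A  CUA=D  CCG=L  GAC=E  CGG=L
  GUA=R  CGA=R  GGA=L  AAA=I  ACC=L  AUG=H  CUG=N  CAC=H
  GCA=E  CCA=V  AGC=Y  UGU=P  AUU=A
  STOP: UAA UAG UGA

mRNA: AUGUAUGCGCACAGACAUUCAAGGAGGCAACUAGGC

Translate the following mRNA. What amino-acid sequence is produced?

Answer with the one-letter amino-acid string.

start AUG at pos 0
pos 0: AUG -> H; peptide=H
pos 3: UAU -> P; peptide=HP
pos 6: GCG -> F; peptide=HPF
pos 9: CAC -> H; peptide=HPFH
pos 12: AGA -> Q; peptide=HPFHQ
pos 15: CAU -> C; peptide=HPFHQC
pos 18: UCA -> A; peptide=HPFHQCA
pos 21: AGG -> K; peptide=HPFHQCAK
pos 24: AGG -> K; peptide=HPFHQCAKK
pos 27: CAA -> A; peptide=HPFHQCAKKA
pos 30: CUA -> D; peptide=HPFHQCAKKAD
pos 33: GGC -> T; peptide=HPFHQCAKKADT
pos 36: only 0 nt remain (<3), stop (end of mRNA)

Answer: HPFHQCAKKADT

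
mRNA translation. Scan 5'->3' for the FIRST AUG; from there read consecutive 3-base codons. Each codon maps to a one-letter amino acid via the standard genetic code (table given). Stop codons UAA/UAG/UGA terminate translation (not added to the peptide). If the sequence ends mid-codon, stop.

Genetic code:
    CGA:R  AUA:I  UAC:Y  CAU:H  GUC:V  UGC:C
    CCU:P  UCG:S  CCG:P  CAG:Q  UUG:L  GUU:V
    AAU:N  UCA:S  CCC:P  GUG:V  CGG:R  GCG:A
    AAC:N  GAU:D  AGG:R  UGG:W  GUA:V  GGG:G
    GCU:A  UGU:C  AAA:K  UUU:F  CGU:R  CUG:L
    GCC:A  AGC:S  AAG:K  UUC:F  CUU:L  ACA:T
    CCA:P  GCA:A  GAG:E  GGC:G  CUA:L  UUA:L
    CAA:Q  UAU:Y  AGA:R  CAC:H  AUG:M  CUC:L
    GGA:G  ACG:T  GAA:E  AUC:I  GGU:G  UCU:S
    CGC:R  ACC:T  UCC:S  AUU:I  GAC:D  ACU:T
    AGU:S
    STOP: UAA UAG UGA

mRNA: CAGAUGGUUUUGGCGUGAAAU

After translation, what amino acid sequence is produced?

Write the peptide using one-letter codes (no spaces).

start AUG at pos 3
pos 3: AUG -> M; peptide=M
pos 6: GUU -> V; peptide=MV
pos 9: UUG -> L; peptide=MVL
pos 12: GCG -> A; peptide=MVLA
pos 15: UGA -> STOP

Answer: MVLA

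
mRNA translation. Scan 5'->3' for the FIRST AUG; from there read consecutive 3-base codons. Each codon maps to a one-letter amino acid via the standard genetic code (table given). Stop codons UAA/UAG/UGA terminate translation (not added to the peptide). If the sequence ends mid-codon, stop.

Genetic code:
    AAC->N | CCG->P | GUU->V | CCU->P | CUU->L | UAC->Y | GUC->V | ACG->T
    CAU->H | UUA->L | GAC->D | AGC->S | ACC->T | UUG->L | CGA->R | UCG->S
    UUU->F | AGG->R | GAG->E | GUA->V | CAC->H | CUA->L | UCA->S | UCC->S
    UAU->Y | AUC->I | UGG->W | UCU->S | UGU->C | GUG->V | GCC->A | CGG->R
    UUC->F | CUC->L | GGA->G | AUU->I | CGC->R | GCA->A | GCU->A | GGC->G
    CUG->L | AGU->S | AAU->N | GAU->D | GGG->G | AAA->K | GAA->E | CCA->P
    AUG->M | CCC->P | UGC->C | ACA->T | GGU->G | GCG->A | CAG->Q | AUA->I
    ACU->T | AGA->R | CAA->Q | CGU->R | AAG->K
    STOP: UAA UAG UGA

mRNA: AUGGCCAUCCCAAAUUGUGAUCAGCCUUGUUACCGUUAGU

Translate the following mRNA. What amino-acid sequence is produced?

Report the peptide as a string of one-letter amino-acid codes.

start AUG at pos 0
pos 0: AUG -> M; peptide=M
pos 3: GCC -> A; peptide=MA
pos 6: AUC -> I; peptide=MAI
pos 9: CCA -> P; peptide=MAIP
pos 12: AAU -> N; peptide=MAIPN
pos 15: UGU -> C; peptide=MAIPNC
pos 18: GAU -> D; peptide=MAIPNCD
pos 21: CAG -> Q; peptide=MAIPNCDQ
pos 24: CCU -> P; peptide=MAIPNCDQP
pos 27: UGU -> C; peptide=MAIPNCDQPC
pos 30: UAC -> Y; peptide=MAIPNCDQPCY
pos 33: CGU -> R; peptide=MAIPNCDQPCYR
pos 36: UAG -> STOP

Answer: MAIPNCDQPCYR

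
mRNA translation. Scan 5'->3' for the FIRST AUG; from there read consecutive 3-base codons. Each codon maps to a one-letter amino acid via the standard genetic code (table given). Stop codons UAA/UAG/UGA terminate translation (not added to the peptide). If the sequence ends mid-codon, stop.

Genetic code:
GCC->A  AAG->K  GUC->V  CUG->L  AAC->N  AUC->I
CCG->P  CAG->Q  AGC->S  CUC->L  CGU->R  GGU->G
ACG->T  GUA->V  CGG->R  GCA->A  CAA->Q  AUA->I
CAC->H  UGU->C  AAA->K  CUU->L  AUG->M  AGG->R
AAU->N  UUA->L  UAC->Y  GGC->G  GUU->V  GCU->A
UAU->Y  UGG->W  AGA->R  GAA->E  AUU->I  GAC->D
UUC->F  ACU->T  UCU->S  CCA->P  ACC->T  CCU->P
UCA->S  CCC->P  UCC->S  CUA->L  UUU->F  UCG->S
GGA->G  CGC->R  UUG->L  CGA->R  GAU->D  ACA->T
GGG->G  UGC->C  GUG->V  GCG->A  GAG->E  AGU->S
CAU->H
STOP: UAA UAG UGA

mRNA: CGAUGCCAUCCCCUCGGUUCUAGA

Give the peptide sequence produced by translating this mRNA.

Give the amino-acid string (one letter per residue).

Answer: MPSPRF

Derivation:
start AUG at pos 2
pos 2: AUG -> M; peptide=M
pos 5: CCA -> P; peptide=MP
pos 8: UCC -> S; peptide=MPS
pos 11: CCU -> P; peptide=MPSP
pos 14: CGG -> R; peptide=MPSPR
pos 17: UUC -> F; peptide=MPSPRF
pos 20: UAG -> STOP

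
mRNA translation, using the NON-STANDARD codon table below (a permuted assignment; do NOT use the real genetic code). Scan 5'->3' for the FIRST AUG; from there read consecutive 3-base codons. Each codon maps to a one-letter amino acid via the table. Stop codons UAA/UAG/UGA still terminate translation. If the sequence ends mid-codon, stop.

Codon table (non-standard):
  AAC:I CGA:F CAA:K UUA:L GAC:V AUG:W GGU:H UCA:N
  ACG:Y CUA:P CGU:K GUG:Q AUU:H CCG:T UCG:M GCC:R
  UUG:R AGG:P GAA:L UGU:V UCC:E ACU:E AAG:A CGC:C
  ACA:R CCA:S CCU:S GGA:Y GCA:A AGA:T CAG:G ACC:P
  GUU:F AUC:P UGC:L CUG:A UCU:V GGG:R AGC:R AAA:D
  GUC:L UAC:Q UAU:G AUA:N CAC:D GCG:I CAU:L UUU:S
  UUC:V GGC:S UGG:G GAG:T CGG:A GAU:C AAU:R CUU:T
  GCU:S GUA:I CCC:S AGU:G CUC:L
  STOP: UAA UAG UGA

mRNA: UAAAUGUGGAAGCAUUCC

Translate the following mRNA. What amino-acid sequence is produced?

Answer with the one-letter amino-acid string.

Answer: WGALE

Derivation:
start AUG at pos 3
pos 3: AUG -> W; peptide=W
pos 6: UGG -> G; peptide=WG
pos 9: AAG -> A; peptide=WGA
pos 12: CAU -> L; peptide=WGAL
pos 15: UCC -> E; peptide=WGALE
pos 18: only 0 nt remain (<3), stop (end of mRNA)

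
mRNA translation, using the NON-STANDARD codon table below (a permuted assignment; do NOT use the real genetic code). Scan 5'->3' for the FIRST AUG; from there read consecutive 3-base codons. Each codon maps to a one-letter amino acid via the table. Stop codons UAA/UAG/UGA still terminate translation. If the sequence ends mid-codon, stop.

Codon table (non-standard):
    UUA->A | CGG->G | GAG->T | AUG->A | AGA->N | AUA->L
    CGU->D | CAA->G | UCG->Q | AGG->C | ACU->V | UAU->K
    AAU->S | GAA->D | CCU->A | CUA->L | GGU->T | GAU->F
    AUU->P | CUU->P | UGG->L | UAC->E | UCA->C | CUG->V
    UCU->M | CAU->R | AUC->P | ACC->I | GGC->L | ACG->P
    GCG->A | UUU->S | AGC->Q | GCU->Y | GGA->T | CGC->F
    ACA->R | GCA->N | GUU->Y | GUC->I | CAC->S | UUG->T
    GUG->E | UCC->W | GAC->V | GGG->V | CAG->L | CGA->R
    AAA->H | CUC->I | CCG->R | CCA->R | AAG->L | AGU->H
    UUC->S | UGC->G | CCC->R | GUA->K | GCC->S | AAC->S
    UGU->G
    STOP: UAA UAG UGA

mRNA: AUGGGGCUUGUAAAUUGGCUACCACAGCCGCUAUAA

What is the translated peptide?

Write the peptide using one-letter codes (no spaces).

start AUG at pos 0
pos 0: AUG -> A; peptide=A
pos 3: GGG -> V; peptide=AV
pos 6: CUU -> P; peptide=AVP
pos 9: GUA -> K; peptide=AVPK
pos 12: AAU -> S; peptide=AVPKS
pos 15: UGG -> L; peptide=AVPKSL
pos 18: CUA -> L; peptide=AVPKSLL
pos 21: CCA -> R; peptide=AVPKSLLR
pos 24: CAG -> L; peptide=AVPKSLLRL
pos 27: CCG -> R; peptide=AVPKSLLRLR
pos 30: CUA -> L; peptide=AVPKSLLRLRL
pos 33: UAA -> STOP

Answer: AVPKSLLRLRL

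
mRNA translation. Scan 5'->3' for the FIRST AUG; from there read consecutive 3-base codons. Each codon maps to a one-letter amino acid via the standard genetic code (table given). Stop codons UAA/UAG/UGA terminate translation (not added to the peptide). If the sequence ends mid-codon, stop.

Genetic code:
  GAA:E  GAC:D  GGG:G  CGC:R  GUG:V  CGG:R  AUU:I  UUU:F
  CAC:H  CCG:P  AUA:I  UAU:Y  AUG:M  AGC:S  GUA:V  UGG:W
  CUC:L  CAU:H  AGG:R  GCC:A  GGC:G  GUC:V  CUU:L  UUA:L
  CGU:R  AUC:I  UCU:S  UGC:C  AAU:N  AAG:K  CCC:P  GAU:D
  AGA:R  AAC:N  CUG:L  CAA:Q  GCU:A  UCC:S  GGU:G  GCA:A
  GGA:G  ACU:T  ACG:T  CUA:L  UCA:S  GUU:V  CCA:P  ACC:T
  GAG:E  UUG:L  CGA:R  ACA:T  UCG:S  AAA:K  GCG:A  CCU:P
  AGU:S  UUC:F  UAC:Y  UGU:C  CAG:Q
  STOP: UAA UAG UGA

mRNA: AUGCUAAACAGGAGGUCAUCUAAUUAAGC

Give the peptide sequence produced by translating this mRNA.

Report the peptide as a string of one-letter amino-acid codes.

start AUG at pos 0
pos 0: AUG -> M; peptide=M
pos 3: CUA -> L; peptide=ML
pos 6: AAC -> N; peptide=MLN
pos 9: AGG -> R; peptide=MLNR
pos 12: AGG -> R; peptide=MLNRR
pos 15: UCA -> S; peptide=MLNRRS
pos 18: UCU -> S; peptide=MLNRRSS
pos 21: AAU -> N; peptide=MLNRRSSN
pos 24: UAA -> STOP

Answer: MLNRRSSN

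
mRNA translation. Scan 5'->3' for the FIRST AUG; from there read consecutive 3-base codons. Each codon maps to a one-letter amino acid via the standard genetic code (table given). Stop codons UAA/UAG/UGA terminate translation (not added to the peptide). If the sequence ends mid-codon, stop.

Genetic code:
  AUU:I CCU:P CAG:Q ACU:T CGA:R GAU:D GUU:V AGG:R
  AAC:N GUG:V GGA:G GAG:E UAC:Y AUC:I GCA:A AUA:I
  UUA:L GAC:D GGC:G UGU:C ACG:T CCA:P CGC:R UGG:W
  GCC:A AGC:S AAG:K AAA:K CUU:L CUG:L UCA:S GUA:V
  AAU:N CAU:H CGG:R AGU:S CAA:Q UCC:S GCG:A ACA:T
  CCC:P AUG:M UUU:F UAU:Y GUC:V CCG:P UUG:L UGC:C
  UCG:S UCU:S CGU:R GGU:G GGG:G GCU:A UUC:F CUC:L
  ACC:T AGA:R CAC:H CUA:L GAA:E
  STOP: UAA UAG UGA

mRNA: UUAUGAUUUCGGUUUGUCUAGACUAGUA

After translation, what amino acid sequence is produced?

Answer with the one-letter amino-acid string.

start AUG at pos 2
pos 2: AUG -> M; peptide=M
pos 5: AUU -> I; peptide=MI
pos 8: UCG -> S; peptide=MIS
pos 11: GUU -> V; peptide=MISV
pos 14: UGU -> C; peptide=MISVC
pos 17: CUA -> L; peptide=MISVCL
pos 20: GAC -> D; peptide=MISVCLD
pos 23: UAG -> STOP

Answer: MISVCLD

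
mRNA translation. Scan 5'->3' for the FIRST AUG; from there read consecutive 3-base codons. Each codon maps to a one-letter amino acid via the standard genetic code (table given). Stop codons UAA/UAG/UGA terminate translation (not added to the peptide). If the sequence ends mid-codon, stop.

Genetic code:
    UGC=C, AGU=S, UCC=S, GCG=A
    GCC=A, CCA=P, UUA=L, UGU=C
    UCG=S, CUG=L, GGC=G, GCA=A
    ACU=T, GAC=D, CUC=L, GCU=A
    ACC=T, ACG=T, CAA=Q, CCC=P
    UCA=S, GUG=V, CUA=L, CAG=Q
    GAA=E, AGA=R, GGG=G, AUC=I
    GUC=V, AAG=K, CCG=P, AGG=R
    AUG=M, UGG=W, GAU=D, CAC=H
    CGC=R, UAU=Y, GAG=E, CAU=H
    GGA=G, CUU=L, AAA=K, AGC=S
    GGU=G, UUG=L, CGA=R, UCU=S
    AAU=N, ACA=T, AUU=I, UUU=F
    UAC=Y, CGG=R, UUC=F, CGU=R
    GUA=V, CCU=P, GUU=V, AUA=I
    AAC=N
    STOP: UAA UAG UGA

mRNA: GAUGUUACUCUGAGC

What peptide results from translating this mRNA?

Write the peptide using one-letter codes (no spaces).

Answer: MLL

Derivation:
start AUG at pos 1
pos 1: AUG -> M; peptide=M
pos 4: UUA -> L; peptide=ML
pos 7: CUC -> L; peptide=MLL
pos 10: UGA -> STOP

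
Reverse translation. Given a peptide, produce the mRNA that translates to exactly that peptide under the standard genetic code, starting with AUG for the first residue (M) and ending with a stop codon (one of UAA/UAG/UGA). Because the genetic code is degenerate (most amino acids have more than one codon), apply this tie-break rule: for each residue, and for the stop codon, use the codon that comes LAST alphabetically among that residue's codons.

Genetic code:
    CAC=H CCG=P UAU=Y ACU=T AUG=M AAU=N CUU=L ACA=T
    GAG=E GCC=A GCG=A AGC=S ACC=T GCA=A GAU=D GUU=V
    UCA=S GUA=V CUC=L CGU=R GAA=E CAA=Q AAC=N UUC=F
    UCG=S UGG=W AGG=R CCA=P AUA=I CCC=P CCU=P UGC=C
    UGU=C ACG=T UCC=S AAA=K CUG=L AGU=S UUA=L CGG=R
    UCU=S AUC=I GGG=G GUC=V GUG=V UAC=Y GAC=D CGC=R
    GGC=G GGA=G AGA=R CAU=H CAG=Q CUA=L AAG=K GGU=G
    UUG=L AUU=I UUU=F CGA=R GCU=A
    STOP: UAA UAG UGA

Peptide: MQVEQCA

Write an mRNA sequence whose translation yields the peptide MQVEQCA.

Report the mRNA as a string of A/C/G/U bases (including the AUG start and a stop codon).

Answer: mRNA: AUGCAGGUUGAGCAGUGUGCUUGA

Derivation:
residue 1: M -> AUG (start codon)
residue 2: Q codons sorted = CAA,CAG -> pick last = CAG
residue 3: V codons sorted = GUA,GUC,GUG,GUU -> pick last = GUU
residue 4: E codons sorted = GAA,GAG -> pick last = GAG
residue 5: Q codons sorted = CAA,CAG -> pick last = CAG
residue 6: C codons sorted = UGC,UGU -> pick last = UGU
residue 7: A codons sorted = GCA,GCC,GCG,GCU -> pick last = GCU
terminator: stop codons sorted = UAA,UAG,UGA -> pick last = UGA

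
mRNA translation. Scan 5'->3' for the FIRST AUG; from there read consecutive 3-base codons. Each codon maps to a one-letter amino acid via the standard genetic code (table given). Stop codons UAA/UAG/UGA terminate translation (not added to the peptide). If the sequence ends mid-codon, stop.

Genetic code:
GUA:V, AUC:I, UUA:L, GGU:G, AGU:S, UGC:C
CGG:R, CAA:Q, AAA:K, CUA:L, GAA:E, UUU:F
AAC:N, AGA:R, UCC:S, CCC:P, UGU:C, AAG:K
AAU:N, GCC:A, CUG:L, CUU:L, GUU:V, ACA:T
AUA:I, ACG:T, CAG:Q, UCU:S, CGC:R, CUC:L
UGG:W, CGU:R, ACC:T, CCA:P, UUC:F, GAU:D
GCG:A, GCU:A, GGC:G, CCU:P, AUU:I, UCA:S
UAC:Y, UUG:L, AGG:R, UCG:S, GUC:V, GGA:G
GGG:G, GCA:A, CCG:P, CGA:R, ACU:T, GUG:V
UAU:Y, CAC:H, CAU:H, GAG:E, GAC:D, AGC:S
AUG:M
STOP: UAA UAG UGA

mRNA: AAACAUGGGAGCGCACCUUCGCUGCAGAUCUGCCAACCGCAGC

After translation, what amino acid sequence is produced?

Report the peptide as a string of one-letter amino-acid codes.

start AUG at pos 4
pos 4: AUG -> M; peptide=M
pos 7: GGA -> G; peptide=MG
pos 10: GCG -> A; peptide=MGA
pos 13: CAC -> H; peptide=MGAH
pos 16: CUU -> L; peptide=MGAHL
pos 19: CGC -> R; peptide=MGAHLR
pos 22: UGC -> C; peptide=MGAHLRC
pos 25: AGA -> R; peptide=MGAHLRCR
pos 28: UCU -> S; peptide=MGAHLRCRS
pos 31: GCC -> A; peptide=MGAHLRCRSA
pos 34: AAC -> N; peptide=MGAHLRCRSAN
pos 37: CGC -> R; peptide=MGAHLRCRSANR
pos 40: AGC -> S; peptide=MGAHLRCRSANRS
pos 43: only 0 nt remain (<3), stop (end of mRNA)

Answer: MGAHLRCRSANRS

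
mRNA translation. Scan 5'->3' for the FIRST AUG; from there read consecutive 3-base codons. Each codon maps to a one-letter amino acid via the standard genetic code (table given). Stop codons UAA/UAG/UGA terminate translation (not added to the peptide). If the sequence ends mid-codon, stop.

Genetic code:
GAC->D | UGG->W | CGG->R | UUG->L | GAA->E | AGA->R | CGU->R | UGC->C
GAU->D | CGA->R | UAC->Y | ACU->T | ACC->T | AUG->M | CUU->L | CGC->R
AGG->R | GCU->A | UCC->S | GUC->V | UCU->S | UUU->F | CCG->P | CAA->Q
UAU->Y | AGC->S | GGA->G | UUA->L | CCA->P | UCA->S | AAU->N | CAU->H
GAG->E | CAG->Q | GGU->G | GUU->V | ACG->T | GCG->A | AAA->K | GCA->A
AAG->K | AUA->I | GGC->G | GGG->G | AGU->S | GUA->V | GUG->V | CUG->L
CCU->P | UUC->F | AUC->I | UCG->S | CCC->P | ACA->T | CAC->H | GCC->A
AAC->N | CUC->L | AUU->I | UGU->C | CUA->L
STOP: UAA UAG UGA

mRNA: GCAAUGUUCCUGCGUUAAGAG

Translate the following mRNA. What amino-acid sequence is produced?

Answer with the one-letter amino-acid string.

Answer: MFLR

Derivation:
start AUG at pos 3
pos 3: AUG -> M; peptide=M
pos 6: UUC -> F; peptide=MF
pos 9: CUG -> L; peptide=MFL
pos 12: CGU -> R; peptide=MFLR
pos 15: UAA -> STOP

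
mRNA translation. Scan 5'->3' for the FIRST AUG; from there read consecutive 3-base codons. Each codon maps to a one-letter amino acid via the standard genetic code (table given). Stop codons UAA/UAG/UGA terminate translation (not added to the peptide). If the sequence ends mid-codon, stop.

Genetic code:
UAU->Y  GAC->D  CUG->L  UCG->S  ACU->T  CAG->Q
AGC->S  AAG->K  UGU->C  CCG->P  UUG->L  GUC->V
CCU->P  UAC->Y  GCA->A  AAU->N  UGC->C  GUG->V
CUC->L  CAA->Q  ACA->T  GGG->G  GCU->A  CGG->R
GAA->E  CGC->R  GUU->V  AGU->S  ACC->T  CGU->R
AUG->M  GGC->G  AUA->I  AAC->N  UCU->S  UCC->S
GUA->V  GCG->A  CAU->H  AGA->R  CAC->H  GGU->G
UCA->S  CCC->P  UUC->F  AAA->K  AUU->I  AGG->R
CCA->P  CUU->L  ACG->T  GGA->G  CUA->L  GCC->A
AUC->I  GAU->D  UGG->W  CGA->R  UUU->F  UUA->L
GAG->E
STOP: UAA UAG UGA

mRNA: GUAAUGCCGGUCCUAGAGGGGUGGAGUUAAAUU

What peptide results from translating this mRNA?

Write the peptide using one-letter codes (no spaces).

Answer: MPVLEGWS

Derivation:
start AUG at pos 3
pos 3: AUG -> M; peptide=M
pos 6: CCG -> P; peptide=MP
pos 9: GUC -> V; peptide=MPV
pos 12: CUA -> L; peptide=MPVL
pos 15: GAG -> E; peptide=MPVLE
pos 18: GGG -> G; peptide=MPVLEG
pos 21: UGG -> W; peptide=MPVLEGW
pos 24: AGU -> S; peptide=MPVLEGWS
pos 27: UAA -> STOP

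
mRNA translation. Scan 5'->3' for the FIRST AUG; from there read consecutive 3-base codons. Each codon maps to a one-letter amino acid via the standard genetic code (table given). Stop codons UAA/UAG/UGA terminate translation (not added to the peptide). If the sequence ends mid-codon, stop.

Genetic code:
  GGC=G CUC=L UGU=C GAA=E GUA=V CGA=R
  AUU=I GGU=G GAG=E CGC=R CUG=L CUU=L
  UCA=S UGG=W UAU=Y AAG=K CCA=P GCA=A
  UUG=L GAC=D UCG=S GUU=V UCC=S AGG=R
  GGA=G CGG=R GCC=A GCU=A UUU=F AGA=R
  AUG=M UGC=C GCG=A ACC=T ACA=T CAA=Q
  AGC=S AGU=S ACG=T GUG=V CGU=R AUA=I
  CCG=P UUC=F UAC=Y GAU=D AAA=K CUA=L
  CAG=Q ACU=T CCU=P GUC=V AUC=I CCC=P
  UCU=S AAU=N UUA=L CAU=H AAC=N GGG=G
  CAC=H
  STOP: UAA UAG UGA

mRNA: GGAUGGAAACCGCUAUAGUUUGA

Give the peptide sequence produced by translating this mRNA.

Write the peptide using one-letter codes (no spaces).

Answer: METAIV

Derivation:
start AUG at pos 2
pos 2: AUG -> M; peptide=M
pos 5: GAA -> E; peptide=ME
pos 8: ACC -> T; peptide=MET
pos 11: GCU -> A; peptide=META
pos 14: AUA -> I; peptide=METAI
pos 17: GUU -> V; peptide=METAIV
pos 20: UGA -> STOP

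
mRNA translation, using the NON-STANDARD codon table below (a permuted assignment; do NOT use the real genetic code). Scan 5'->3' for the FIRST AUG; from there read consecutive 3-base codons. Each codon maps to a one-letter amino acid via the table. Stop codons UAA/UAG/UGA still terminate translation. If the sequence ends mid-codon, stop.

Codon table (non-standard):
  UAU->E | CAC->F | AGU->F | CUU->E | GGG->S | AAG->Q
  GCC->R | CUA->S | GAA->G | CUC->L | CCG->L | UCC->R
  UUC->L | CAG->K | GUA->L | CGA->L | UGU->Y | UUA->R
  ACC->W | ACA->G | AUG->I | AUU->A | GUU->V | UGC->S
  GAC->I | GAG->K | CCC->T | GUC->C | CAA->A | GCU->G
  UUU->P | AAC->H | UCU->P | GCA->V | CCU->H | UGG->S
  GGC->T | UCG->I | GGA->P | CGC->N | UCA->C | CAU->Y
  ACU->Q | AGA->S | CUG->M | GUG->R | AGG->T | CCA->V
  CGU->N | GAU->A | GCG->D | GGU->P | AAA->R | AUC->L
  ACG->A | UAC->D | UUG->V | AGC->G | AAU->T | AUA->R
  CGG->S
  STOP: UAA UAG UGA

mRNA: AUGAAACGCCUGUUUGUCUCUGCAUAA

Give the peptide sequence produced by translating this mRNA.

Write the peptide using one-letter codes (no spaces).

Answer: IRNMPCPV

Derivation:
start AUG at pos 0
pos 0: AUG -> I; peptide=I
pos 3: AAA -> R; peptide=IR
pos 6: CGC -> N; peptide=IRN
pos 9: CUG -> M; peptide=IRNM
pos 12: UUU -> P; peptide=IRNMP
pos 15: GUC -> C; peptide=IRNMPC
pos 18: UCU -> P; peptide=IRNMPCP
pos 21: GCA -> V; peptide=IRNMPCPV
pos 24: UAA -> STOP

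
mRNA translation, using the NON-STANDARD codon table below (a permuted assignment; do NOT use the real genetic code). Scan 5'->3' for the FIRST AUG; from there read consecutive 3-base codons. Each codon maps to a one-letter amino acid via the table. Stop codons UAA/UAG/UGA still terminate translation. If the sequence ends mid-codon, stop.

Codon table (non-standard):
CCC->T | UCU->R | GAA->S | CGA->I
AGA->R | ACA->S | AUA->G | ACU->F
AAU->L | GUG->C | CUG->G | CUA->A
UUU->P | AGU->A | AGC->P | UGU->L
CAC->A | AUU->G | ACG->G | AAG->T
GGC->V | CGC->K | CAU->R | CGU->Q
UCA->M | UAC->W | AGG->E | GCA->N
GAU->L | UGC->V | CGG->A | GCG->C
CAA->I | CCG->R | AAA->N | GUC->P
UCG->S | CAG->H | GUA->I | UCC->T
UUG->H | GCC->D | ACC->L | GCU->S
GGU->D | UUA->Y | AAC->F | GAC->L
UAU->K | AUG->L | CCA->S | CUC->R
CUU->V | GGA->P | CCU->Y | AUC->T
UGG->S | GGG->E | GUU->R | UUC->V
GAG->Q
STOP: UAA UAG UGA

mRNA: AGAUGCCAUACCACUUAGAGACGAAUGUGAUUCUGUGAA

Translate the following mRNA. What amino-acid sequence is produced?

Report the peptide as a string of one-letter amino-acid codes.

Answer: LSWAYQGLCGG

Derivation:
start AUG at pos 2
pos 2: AUG -> L; peptide=L
pos 5: CCA -> S; peptide=LS
pos 8: UAC -> W; peptide=LSW
pos 11: CAC -> A; peptide=LSWA
pos 14: UUA -> Y; peptide=LSWAY
pos 17: GAG -> Q; peptide=LSWAYQ
pos 20: ACG -> G; peptide=LSWAYQG
pos 23: AAU -> L; peptide=LSWAYQGL
pos 26: GUG -> C; peptide=LSWAYQGLC
pos 29: AUU -> G; peptide=LSWAYQGLCG
pos 32: CUG -> G; peptide=LSWAYQGLCGG
pos 35: UGA -> STOP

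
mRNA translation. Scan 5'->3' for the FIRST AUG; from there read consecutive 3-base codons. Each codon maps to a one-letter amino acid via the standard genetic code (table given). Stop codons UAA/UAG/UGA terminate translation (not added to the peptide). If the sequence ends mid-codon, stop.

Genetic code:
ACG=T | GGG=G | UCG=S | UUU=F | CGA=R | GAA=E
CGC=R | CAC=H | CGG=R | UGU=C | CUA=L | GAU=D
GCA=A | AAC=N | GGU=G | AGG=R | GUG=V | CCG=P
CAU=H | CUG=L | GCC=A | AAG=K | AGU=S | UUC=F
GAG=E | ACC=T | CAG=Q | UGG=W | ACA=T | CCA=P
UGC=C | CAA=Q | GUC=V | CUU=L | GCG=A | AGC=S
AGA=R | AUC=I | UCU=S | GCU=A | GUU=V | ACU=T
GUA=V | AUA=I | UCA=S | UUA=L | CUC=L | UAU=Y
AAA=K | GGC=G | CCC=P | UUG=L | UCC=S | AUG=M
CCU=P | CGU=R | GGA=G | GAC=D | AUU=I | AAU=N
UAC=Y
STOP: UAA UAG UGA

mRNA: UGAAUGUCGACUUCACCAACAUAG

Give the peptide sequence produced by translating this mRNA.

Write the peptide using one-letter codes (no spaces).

Answer: MSTSPT

Derivation:
start AUG at pos 3
pos 3: AUG -> M; peptide=M
pos 6: UCG -> S; peptide=MS
pos 9: ACU -> T; peptide=MST
pos 12: UCA -> S; peptide=MSTS
pos 15: CCA -> P; peptide=MSTSP
pos 18: ACA -> T; peptide=MSTSPT
pos 21: UAG -> STOP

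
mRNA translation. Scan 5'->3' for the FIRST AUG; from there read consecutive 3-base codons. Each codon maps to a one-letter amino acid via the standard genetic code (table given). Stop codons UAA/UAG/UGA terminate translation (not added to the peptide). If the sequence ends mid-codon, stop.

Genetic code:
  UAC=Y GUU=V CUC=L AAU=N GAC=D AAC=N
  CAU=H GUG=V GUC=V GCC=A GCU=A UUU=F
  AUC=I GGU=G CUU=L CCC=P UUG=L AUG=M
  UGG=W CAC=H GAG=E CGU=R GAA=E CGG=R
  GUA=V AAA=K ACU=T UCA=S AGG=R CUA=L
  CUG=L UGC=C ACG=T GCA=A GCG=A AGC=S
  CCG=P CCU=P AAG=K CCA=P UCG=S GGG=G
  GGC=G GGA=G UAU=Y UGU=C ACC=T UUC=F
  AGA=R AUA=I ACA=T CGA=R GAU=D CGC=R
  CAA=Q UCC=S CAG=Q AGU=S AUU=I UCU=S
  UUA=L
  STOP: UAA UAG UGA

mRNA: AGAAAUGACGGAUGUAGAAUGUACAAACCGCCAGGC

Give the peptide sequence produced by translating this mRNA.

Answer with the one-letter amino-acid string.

Answer: MTDVECTNRQ

Derivation:
start AUG at pos 4
pos 4: AUG -> M; peptide=M
pos 7: ACG -> T; peptide=MT
pos 10: GAU -> D; peptide=MTD
pos 13: GUA -> V; peptide=MTDV
pos 16: GAA -> E; peptide=MTDVE
pos 19: UGU -> C; peptide=MTDVEC
pos 22: ACA -> T; peptide=MTDVECT
pos 25: AAC -> N; peptide=MTDVECTN
pos 28: CGC -> R; peptide=MTDVECTNR
pos 31: CAG -> Q; peptide=MTDVECTNRQ
pos 34: only 2 nt remain (<3), stop (end of mRNA)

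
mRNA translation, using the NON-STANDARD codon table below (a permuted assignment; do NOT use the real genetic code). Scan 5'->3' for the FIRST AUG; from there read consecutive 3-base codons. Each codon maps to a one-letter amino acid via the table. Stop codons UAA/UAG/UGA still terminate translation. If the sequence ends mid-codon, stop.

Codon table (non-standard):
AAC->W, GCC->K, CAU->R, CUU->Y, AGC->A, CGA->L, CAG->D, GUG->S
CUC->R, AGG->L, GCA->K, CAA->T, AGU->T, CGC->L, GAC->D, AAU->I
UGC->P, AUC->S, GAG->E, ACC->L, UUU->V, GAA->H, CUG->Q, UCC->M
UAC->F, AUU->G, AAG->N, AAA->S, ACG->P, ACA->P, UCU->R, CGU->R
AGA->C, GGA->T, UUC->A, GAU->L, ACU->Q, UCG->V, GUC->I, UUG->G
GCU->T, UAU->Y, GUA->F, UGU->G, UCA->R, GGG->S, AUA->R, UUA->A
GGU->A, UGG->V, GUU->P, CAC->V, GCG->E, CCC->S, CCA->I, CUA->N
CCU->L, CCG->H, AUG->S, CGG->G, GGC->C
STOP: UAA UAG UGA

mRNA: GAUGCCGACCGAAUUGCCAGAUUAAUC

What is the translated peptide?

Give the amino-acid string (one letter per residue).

Answer: SHLHGIL

Derivation:
start AUG at pos 1
pos 1: AUG -> S; peptide=S
pos 4: CCG -> H; peptide=SH
pos 7: ACC -> L; peptide=SHL
pos 10: GAA -> H; peptide=SHLH
pos 13: UUG -> G; peptide=SHLHG
pos 16: CCA -> I; peptide=SHLHGI
pos 19: GAU -> L; peptide=SHLHGIL
pos 22: UAA -> STOP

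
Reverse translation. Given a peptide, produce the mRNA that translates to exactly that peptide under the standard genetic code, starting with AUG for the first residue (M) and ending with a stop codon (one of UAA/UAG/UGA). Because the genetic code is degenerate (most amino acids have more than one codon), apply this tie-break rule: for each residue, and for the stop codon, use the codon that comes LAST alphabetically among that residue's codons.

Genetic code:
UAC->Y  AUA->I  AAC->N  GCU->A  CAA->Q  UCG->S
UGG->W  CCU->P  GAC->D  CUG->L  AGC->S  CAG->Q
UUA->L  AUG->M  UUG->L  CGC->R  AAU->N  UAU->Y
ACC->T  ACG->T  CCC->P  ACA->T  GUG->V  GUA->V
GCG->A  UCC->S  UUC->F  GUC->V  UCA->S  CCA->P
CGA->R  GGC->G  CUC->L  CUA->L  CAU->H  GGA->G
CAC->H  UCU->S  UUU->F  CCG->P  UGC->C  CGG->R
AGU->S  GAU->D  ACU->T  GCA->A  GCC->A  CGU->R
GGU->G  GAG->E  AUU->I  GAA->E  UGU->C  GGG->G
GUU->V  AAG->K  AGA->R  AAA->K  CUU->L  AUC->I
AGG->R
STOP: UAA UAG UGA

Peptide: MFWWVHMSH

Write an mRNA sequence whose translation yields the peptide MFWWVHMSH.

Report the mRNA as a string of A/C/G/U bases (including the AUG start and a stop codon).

residue 1: M -> AUG (start codon)
residue 2: F codons sorted = UUC,UUU -> pick last = UUU
residue 3: W -> UGG (only codon)
residue 4: W -> UGG (only codon)
residue 5: V codons sorted = GUA,GUC,GUG,GUU -> pick last = GUU
residue 6: H codons sorted = CAC,CAU -> pick last = CAU
residue 7: M -> AUG (only codon)
residue 8: S codons sorted = AGC,AGU,UCA,UCC,UCG,UCU -> pick last = UCU
residue 9: H codons sorted = CAC,CAU -> pick last = CAU
terminator: stop codons sorted = UAA,UAG,UGA -> pick last = UGA

Answer: mRNA: AUGUUUUGGUGGGUUCAUAUGUCUCAUUGA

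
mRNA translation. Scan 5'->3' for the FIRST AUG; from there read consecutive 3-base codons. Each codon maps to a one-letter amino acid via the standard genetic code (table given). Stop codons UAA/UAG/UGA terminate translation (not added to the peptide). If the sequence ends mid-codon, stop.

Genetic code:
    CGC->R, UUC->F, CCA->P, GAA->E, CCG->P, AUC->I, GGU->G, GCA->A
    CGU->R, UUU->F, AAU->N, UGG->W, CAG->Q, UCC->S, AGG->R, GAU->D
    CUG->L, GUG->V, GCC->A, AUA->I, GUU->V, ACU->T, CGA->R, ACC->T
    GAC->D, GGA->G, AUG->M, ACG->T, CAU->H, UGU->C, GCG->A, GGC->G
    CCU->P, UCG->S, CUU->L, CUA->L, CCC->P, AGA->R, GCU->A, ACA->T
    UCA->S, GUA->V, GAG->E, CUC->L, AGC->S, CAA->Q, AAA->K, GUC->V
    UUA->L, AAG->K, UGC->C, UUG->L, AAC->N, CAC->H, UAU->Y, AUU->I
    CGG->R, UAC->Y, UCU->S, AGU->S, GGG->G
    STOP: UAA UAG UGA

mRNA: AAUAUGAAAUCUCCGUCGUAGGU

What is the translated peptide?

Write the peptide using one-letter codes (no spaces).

start AUG at pos 3
pos 3: AUG -> M; peptide=M
pos 6: AAA -> K; peptide=MK
pos 9: UCU -> S; peptide=MKS
pos 12: CCG -> P; peptide=MKSP
pos 15: UCG -> S; peptide=MKSPS
pos 18: UAG -> STOP

Answer: MKSPS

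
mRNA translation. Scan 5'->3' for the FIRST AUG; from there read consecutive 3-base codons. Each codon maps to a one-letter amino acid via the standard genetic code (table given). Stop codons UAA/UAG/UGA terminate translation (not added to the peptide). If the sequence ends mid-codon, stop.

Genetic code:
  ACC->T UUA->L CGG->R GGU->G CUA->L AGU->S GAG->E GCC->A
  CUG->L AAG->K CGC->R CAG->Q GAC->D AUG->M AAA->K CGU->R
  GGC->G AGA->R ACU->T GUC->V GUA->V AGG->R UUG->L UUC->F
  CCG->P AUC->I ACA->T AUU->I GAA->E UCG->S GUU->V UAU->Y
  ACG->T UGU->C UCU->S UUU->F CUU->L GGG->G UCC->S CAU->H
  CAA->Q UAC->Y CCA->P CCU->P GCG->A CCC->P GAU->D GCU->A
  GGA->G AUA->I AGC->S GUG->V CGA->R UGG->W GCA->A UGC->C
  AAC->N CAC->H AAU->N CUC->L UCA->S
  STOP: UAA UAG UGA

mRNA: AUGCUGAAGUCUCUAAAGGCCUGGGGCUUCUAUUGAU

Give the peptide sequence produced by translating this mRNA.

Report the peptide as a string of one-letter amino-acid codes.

start AUG at pos 0
pos 0: AUG -> M; peptide=M
pos 3: CUG -> L; peptide=ML
pos 6: AAG -> K; peptide=MLK
pos 9: UCU -> S; peptide=MLKS
pos 12: CUA -> L; peptide=MLKSL
pos 15: AAG -> K; peptide=MLKSLK
pos 18: GCC -> A; peptide=MLKSLKA
pos 21: UGG -> W; peptide=MLKSLKAW
pos 24: GGC -> G; peptide=MLKSLKAWG
pos 27: UUC -> F; peptide=MLKSLKAWGF
pos 30: UAU -> Y; peptide=MLKSLKAWGFY
pos 33: UGA -> STOP

Answer: MLKSLKAWGFY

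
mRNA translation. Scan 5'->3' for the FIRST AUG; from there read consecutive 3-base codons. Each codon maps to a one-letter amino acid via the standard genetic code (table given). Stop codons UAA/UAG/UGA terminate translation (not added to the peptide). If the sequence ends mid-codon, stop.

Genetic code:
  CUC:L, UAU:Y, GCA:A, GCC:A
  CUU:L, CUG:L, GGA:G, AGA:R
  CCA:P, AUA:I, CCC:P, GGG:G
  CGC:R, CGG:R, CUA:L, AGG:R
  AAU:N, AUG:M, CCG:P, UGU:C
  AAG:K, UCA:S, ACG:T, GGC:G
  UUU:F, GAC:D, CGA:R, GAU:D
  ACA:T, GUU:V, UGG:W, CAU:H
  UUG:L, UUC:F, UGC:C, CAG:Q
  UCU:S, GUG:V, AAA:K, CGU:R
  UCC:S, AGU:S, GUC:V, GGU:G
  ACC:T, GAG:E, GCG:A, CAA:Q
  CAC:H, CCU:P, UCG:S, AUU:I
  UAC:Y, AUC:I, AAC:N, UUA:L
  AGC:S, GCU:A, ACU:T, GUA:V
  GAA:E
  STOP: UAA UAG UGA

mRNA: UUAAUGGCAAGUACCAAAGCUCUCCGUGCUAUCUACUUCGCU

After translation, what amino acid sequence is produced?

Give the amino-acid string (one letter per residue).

start AUG at pos 3
pos 3: AUG -> M; peptide=M
pos 6: GCA -> A; peptide=MA
pos 9: AGU -> S; peptide=MAS
pos 12: ACC -> T; peptide=MAST
pos 15: AAA -> K; peptide=MASTK
pos 18: GCU -> A; peptide=MASTKA
pos 21: CUC -> L; peptide=MASTKAL
pos 24: CGU -> R; peptide=MASTKALR
pos 27: GCU -> A; peptide=MASTKALRA
pos 30: AUC -> I; peptide=MASTKALRAI
pos 33: UAC -> Y; peptide=MASTKALRAIY
pos 36: UUC -> F; peptide=MASTKALRAIYF
pos 39: GCU -> A; peptide=MASTKALRAIYFA
pos 42: only 0 nt remain (<3), stop (end of mRNA)

Answer: MASTKALRAIYFA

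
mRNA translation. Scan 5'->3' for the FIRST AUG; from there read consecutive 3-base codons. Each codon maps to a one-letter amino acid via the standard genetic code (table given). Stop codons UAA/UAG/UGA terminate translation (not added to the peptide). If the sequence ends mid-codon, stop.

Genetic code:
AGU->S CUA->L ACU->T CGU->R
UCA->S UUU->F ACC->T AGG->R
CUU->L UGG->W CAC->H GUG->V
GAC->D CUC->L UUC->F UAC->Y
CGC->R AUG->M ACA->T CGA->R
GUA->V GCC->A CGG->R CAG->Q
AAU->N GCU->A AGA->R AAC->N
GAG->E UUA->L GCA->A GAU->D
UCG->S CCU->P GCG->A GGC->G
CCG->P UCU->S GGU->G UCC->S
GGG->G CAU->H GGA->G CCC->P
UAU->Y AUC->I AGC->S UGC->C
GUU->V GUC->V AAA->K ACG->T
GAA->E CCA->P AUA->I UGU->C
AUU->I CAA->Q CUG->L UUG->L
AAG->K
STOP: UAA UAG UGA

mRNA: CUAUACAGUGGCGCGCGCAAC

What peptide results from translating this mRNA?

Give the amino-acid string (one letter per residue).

no AUG start codon found

Answer: (empty: no AUG start codon)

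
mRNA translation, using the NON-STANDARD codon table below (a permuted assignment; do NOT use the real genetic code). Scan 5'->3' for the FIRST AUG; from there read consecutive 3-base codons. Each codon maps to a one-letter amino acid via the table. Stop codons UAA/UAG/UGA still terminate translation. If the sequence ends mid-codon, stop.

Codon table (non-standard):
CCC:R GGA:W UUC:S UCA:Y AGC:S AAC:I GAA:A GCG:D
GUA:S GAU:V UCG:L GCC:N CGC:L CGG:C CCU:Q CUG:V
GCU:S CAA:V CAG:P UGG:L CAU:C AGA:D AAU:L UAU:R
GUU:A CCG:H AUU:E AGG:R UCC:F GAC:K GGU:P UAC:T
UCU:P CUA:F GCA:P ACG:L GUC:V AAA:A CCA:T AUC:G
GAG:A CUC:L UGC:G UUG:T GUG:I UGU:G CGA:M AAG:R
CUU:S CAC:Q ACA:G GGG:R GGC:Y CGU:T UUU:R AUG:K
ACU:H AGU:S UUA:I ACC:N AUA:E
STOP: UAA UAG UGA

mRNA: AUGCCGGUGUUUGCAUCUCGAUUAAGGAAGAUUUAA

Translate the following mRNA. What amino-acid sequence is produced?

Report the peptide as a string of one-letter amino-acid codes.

start AUG at pos 0
pos 0: AUG -> K; peptide=K
pos 3: CCG -> H; peptide=KH
pos 6: GUG -> I; peptide=KHI
pos 9: UUU -> R; peptide=KHIR
pos 12: GCA -> P; peptide=KHIRP
pos 15: UCU -> P; peptide=KHIRPP
pos 18: CGA -> M; peptide=KHIRPPM
pos 21: UUA -> I; peptide=KHIRPPMI
pos 24: AGG -> R; peptide=KHIRPPMIR
pos 27: AAG -> R; peptide=KHIRPPMIRR
pos 30: AUU -> E; peptide=KHIRPPMIRRE
pos 33: UAA -> STOP

Answer: KHIRPPMIRRE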